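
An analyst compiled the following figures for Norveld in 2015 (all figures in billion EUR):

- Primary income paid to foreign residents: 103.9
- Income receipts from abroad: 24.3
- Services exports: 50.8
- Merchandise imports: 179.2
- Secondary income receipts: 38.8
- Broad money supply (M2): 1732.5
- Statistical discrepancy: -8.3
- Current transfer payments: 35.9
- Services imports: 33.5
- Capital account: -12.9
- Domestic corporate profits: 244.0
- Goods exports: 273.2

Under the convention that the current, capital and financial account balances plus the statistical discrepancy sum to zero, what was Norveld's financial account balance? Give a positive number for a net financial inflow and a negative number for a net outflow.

-13.4

Goods balance = 273.2 - 179.2 = 94.0
Services balance = 50.8 - 33.5 = 17.3
Trade balance (goods + services) = 94.0 + 17.3 = 111.3
Net primary income = 24.3 - 103.9 = -79.6
Net secondary income = 38.8 - 35.9 = 2.9
Current account = 111.3 + (-79.6) + 2.9 = 34.6
Financial account = -(34.6 + (-12.9) + (-8.3)) = -13.4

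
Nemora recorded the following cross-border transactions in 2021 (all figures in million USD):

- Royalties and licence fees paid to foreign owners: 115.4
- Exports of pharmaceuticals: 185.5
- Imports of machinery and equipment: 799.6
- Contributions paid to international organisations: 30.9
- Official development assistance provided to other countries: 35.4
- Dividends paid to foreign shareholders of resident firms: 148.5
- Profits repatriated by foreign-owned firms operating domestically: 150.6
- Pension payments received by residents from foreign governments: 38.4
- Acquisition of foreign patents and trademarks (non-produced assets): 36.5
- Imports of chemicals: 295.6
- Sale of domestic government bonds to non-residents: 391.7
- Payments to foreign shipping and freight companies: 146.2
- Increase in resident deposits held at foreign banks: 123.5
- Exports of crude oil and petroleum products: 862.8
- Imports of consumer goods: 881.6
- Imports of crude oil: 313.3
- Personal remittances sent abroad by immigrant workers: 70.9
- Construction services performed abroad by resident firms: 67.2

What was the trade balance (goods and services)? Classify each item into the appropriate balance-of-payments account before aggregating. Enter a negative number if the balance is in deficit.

Goods: -881.6 - 295.6 + 862.8 - 313.3 - 799.6 + 185.5 = -1241.8
Services: 67.2 - 115.4 - 146.2 = -194.4
Trade balance = -1241.8 + (-194.4) = -1436.2
(Excluded from the trade balance — secondary income: contributions paid to international organisations 30.9, official development assistance provided to other countries 35.4, pension payments received by residents from foreign governments 38.4, personal remittances sent abroad by immigrant workers 70.9; primary income: dividends paid to foreign shareholders of resident firms 148.5, profits repatriated by foreign-owned firms operating domestically 150.6; capital account: acquisition of foreign patents and trademarks (non-produced assets) 36.5; financial account: sale of domestic government bonds to non-residents 391.7, increase in resident deposits held at foreign banks 123.5.)

-1436.2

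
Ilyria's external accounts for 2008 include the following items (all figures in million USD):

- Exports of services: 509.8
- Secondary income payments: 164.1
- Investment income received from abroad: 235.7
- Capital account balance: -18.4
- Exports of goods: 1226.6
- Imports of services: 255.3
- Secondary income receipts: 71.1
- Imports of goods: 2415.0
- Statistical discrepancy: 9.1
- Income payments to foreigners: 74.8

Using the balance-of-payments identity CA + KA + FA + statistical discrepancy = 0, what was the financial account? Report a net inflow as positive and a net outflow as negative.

875.3

Goods balance = 1226.6 - 2415.0 = -1188.4
Services balance = 509.8 - 255.3 = 254.5
Trade balance (goods + services) = -1188.4 + 254.5 = -933.9
Net primary income = 235.7 - 74.8 = 160.9
Net secondary income = 71.1 - 164.1 = -93.0
Current account = -933.9 + 160.9 + (-93.0) = -866.0
Financial account = -(-866.0 + (-18.4) + 9.1) = 875.3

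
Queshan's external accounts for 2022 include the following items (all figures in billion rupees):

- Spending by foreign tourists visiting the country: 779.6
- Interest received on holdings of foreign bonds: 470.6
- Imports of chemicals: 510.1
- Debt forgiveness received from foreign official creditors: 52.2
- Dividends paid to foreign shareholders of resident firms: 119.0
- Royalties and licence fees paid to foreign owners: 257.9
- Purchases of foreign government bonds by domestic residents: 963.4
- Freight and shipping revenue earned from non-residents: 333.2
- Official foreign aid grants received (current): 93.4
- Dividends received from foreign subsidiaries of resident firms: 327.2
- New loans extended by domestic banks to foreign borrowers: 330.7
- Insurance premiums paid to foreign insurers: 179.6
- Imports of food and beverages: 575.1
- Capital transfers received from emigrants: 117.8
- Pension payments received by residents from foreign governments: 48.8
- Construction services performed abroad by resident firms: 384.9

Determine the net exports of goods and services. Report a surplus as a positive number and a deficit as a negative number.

Goods: -510.1 - 575.1 = -1085.2
Services: 779.6 - 179.6 + 384.9 - 257.9 + 333.2 = 1060.2
Trade balance = -1085.2 + 1060.2 = -25.0
(Excluded from the trade balance — primary income: interest received on holdings of foreign bonds 470.6, dividends paid to foreign shareholders of resident firms 119.0, dividends received from foreign subsidiaries of resident firms 327.2; capital account: debt forgiveness received from foreign official creditors 52.2, capital transfers received from emigrants 117.8; financial account: purchases of foreign government bonds by domestic residents 963.4, new loans extended by domestic banks to foreign borrowers 330.7; secondary income: official foreign aid grants received (current) 93.4, pension payments received by residents from foreign governments 48.8.)

-25.0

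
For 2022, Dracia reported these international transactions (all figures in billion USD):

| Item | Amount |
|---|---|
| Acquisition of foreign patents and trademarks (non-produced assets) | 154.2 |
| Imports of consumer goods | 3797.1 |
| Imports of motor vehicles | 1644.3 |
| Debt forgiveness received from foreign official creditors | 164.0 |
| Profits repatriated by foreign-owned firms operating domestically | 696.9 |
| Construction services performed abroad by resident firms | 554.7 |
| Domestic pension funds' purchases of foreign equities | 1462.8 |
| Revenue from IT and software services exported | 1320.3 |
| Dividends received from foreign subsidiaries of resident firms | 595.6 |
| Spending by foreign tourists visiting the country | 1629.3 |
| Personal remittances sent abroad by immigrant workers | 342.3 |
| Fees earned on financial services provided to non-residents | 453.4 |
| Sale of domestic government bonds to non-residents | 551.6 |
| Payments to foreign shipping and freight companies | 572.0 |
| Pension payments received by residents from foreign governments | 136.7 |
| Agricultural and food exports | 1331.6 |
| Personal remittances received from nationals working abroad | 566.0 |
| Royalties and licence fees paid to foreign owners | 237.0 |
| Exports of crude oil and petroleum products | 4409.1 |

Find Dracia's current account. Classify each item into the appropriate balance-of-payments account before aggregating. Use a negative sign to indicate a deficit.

3707.1

Goods: -1644.3 - 3797.1 + 1331.6 + 4409.1 = 299.3
Services: 453.4 + 1629.3 + 1320.3 - 237.0 - 572.0 + 554.7 = 3148.7
Primary income: 595.6 - 696.9 = -101.3
Secondary income: 136.7 + 566.0 - 342.3 = 360.4
Current account = 299.3 + 3148.7 + (-101.3) + 360.4 = 3707.1
(Excluded from the current account — capital account: acquisition of foreign patents and trademarks (non-produced assets) 154.2, debt forgiveness received from foreign official creditors 164.0; financial account: domestic pension funds' purchases of foreign equities 1462.8, sale of domestic government bonds to non-residents 551.6.)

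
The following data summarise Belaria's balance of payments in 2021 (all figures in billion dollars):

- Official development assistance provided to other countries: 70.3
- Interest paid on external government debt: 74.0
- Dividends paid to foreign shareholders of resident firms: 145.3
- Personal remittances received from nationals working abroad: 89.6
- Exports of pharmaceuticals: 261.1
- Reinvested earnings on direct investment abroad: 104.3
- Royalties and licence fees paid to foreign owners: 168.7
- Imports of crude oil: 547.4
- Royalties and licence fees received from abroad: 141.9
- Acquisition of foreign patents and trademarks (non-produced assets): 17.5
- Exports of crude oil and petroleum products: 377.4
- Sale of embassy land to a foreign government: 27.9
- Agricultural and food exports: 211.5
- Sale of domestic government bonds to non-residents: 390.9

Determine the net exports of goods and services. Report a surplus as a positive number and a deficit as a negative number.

275.8

Goods: 261.1 - 547.4 + 377.4 + 211.5 = 302.6
Services: -168.7 + 141.9 = -26.8
Trade balance = 302.6 + (-26.8) = 275.8
(Excluded from the trade balance — secondary income: official development assistance provided to other countries 70.3, personal remittances received from nationals working abroad 89.6; primary income: interest paid on external government debt 74.0, dividends paid to foreign shareholders of resident firms 145.3, reinvested earnings on direct investment abroad 104.3; capital account: acquisition of foreign patents and trademarks (non-produced assets) 17.5, sale of embassy land to a foreign government 27.9; financial account: sale of domestic government bonds to non-residents 390.9.)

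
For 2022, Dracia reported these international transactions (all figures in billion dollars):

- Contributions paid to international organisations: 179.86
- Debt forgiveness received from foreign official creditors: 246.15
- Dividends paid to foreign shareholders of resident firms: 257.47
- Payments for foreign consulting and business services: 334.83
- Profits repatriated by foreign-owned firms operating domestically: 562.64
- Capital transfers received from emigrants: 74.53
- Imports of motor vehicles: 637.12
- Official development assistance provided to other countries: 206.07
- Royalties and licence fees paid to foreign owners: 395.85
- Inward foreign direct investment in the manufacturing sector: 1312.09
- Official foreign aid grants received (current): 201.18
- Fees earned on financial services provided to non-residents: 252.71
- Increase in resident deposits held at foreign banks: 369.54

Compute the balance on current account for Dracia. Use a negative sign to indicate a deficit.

-2119.95

Goods: -637.12
Services: 252.71 - 334.83 - 395.85 = -477.97
Primary income: -257.47 - 562.64 = -820.11
Secondary income: -206.07 + 201.18 - 179.86 = -184.75
Current account = (-637.12) + (-477.97) + (-820.11) + (-184.75) = -2119.95
(Excluded from the current account — capital account: debt forgiveness received from foreign official creditors 246.15, capital transfers received from emigrants 74.53; financial account: inward foreign direct investment in the manufacturing sector 1312.09, increase in resident deposits held at foreign banks 369.54.)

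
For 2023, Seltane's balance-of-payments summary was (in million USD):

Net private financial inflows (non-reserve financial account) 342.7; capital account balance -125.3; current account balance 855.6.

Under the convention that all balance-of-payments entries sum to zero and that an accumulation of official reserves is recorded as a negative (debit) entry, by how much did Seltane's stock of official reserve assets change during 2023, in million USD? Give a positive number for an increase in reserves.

1073.0

Official reserve transactions balance = -(855.6 + (-125.3) + 342.7) = -1073.0
An accumulation of reserves is recorded as a debit (negative entry), so the change in the stock of reserves is the negative of that balance.
Change in official reserves = -(-1073.0) = 1073.0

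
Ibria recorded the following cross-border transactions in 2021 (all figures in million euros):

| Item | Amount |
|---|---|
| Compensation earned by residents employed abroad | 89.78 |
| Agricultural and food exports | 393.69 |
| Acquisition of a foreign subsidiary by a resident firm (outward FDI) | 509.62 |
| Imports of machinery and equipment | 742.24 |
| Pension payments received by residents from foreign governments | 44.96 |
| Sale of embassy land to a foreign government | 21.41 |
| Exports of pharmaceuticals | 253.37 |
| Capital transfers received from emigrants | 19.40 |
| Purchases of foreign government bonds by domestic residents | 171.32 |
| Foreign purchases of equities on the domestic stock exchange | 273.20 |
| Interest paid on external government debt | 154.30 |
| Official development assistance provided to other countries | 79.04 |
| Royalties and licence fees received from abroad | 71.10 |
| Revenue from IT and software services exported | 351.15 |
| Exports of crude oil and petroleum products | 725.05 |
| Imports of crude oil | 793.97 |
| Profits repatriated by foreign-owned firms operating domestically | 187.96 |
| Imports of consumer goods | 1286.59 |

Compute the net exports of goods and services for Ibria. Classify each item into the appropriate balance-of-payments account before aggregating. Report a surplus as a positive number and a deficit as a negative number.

-1028.44

Goods: 393.69 - 793.97 + 725.05 - 1286.59 - 742.24 + 253.37 = -1450.69
Services: 71.10 + 351.15 = 422.25
Trade balance = -1450.69 + 422.25 = -1028.44
(Excluded from the trade balance — primary income: compensation earned by residents employed abroad 89.78, interest paid on external government debt 154.30, profits repatriated by foreign-owned firms operating domestically 187.96; financial account: acquisition of a foreign subsidiary by a resident firm (outward FDI) 509.62, purchases of foreign government bonds by domestic residents 171.32, foreign purchases of equities on the domestic stock exchange 273.20; secondary income: pension payments received by residents from foreign governments 44.96, official development assistance provided to other countries 79.04; capital account: sale of embassy land to a foreign government 21.41, capital transfers received from emigrants 19.40.)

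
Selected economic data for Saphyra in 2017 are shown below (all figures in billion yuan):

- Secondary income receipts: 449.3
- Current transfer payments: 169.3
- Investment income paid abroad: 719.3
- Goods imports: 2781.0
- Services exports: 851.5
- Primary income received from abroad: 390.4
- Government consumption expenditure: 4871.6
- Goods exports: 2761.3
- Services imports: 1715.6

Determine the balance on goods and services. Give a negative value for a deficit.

Goods balance = 2761.3 - 2781.0 = -19.7
Services balance = 851.5 - 1715.6 = -864.1
Trade balance (goods + services) = -19.7 + (-864.1) = -883.8

-883.8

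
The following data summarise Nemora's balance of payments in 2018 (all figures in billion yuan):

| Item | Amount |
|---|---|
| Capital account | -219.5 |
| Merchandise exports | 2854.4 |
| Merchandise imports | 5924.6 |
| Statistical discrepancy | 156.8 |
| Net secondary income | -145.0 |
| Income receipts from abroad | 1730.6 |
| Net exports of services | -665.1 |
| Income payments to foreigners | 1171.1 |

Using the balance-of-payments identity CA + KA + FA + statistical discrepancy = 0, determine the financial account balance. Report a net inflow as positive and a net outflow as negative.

Goods balance = 2854.4 - 5924.6 = -3070.2
Services balance = -665.1
Trade balance (goods + services) = -3070.2 + (-665.1) = -3735.3
Net primary income = 1730.6 - 1171.1 = 559.5
Net secondary income = -145.0
Current account = -3735.3 + 559.5 + (-145.0) = -3320.8
Financial account = -(-3320.8 + (-219.5) + 156.8) = 3383.5

3383.5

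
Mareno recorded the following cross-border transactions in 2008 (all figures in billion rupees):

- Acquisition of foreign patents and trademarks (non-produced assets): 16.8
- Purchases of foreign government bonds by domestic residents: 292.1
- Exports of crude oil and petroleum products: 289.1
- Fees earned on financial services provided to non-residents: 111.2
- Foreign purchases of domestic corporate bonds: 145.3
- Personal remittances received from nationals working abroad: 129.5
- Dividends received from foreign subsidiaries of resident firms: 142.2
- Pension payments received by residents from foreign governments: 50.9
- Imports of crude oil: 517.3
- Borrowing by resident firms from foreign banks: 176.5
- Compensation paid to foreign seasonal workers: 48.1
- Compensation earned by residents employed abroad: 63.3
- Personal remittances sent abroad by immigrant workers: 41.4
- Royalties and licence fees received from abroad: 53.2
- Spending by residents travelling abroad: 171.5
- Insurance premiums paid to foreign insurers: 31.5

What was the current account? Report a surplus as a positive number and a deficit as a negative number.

29.6

Goods: 289.1 - 517.3 = -228.2
Services: 53.2 - 171.5 + 111.2 - 31.5 = -38.6
Primary income: -48.1 + 142.2 + 63.3 = 157.4
Secondary income: -41.4 + 129.5 + 50.9 = 139.0
Current account = (-228.2) + (-38.6) + 157.4 + 139.0 = 29.6
(Excluded from the current account — capital account: acquisition of foreign patents and trademarks (non-produced assets) 16.8; financial account: purchases of foreign government bonds by domestic residents 292.1, foreign purchases of domestic corporate bonds 145.3, borrowing by resident firms from foreign banks 176.5.)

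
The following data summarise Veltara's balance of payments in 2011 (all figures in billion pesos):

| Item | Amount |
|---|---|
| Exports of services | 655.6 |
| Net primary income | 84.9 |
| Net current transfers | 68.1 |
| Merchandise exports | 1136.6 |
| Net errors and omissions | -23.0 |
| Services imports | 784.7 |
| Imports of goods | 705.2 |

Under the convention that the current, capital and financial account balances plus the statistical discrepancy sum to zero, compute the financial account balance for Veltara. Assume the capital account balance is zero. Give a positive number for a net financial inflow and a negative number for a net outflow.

Goods balance = 1136.6 - 705.2 = 431.4
Services balance = 655.6 - 784.7 = -129.1
Trade balance (goods + services) = 431.4 + (-129.1) = 302.3
Net primary income = 84.9
Net secondary income = 68.1
Current account = 302.3 + 84.9 + 68.1 = 455.3
Financial account = -(455.3 + (-23.0)) = -432.3

-432.3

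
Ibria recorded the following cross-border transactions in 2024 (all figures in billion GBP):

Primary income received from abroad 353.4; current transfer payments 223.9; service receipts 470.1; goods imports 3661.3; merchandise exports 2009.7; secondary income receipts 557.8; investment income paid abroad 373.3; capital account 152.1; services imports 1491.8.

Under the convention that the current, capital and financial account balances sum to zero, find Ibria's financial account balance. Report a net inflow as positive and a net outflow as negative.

Goods balance = 2009.7 - 3661.3 = -1651.6
Services balance = 470.1 - 1491.8 = -1021.7
Trade balance (goods + services) = -1651.6 + (-1021.7) = -2673.3
Net primary income = 353.4 - 373.3 = -19.9
Net secondary income = 557.8 - 223.9 = 333.9
Current account = -2673.3 + (-19.9) + 333.9 = -2359.3
Financial account = -(-2359.3 + 152.1) = 2207.2

2207.2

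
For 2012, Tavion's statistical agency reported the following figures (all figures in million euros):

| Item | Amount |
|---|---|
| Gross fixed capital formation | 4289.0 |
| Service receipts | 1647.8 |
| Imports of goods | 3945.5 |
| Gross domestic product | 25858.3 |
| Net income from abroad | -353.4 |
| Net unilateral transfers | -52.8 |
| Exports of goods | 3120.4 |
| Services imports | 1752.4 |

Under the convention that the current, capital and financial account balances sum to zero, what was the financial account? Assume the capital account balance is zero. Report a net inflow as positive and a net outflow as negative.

1335.9

Goods balance = 3120.4 - 3945.5 = -825.1
Services balance = 1647.8 - 1752.4 = -104.6
Trade balance (goods + services) = -825.1 + (-104.6) = -929.7
Net primary income = -353.4
Net secondary income = -52.8
Current account = -929.7 + (-353.4) + (-52.8) = -1335.9
Financial account = -(-1335.9) = 1335.9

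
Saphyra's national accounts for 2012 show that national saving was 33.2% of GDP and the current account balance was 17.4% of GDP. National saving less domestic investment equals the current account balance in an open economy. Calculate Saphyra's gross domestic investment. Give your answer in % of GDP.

15.8

S - I = CA (net lending to the rest of the world).
I = S - CA = 33.2 - 17.4 = 15.8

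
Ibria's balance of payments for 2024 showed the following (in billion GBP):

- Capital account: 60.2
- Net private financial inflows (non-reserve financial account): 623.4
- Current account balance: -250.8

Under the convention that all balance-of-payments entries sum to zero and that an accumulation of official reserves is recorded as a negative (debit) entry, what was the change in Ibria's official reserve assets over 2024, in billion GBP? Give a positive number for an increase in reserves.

Official reserve transactions balance = -((-250.8) + 60.2 + 623.4) = -432.8
An accumulation of reserves is recorded as a debit (negative entry), so the change in the stock of reserves is the negative of that balance.
Change in official reserves = -(-432.8) = 432.8

432.8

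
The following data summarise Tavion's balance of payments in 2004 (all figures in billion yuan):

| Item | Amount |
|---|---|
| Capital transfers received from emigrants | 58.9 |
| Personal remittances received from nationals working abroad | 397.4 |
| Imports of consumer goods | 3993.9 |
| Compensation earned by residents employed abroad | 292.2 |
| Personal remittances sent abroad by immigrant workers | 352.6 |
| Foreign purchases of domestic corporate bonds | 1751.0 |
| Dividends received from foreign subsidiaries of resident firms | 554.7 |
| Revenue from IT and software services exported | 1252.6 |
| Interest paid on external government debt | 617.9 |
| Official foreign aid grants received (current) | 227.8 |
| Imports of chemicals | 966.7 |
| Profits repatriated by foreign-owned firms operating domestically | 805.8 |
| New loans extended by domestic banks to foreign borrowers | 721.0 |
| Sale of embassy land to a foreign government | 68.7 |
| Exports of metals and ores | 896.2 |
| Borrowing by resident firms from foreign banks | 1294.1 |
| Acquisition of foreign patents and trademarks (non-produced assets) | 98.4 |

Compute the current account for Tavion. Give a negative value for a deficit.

Goods: -3993.9 + 896.2 - 966.7 = -4064.4
Services: 1252.6
Primary income: 554.7 - 617.9 - 805.8 + 292.2 = -576.8
Secondary income: -352.6 + 397.4 + 227.8 = 272.6
Current account = (-4064.4) + 1252.6 + (-576.8) + 272.6 = -3116.0
(Excluded from the current account — capital account: capital transfers received from emigrants 58.9, sale of embassy land to a foreign government 68.7, acquisition of foreign patents and trademarks (non-produced assets) 98.4; financial account: foreign purchases of domestic corporate bonds 1751.0, new loans extended by domestic banks to foreign borrowers 721.0, borrowing by resident firms from foreign banks 1294.1.)

-3116.0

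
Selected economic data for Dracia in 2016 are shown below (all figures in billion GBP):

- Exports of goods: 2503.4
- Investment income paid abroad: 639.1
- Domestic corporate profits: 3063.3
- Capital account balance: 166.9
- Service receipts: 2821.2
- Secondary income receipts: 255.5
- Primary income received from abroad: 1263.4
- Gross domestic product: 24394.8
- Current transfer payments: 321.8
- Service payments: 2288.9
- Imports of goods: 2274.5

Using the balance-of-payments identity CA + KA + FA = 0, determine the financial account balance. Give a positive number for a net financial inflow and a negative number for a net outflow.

Goods balance = 2503.4 - 2274.5 = 228.9
Services balance = 2821.2 - 2288.9 = 532.3
Trade balance (goods + services) = 228.9 + 532.3 = 761.2
Net primary income = 1263.4 - 639.1 = 624.3
Net secondary income = 255.5 - 321.8 = -66.3
Current account = 761.2 + 624.3 + (-66.3) = 1319.2
Financial account = -(1319.2 + 166.9) = -1486.1

-1486.1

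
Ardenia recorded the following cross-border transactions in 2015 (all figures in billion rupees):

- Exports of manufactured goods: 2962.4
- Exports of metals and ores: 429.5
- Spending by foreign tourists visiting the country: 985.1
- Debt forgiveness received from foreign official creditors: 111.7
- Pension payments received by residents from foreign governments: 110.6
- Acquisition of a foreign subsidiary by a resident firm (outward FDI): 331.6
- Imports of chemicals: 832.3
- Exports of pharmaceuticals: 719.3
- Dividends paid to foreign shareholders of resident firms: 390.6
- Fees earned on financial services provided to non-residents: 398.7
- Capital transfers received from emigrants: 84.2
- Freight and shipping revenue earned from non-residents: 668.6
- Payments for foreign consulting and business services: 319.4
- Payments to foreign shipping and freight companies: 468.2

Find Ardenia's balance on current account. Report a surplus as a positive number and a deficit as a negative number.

4263.7

Goods: 719.3 + 2962.4 + 429.5 - 832.3 = 3278.9
Services: -319.4 + 985.1 + 668.6 - 468.2 + 398.7 = 1264.8
Primary income: -390.6
Secondary income: 110.6
Current account = 3278.9 + 1264.8 + (-390.6) + 110.6 = 4263.7
(Excluded from the current account — capital account: debt forgiveness received from foreign official creditors 111.7, capital transfers received from emigrants 84.2; financial account: acquisition of a foreign subsidiary by a resident firm (outward FDI) 331.6.)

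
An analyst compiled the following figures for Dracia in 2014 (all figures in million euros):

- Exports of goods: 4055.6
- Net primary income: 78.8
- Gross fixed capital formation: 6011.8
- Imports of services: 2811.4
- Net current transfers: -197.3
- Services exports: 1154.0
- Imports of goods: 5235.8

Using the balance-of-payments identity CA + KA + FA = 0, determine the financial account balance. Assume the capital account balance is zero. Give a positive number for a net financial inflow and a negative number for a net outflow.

Goods balance = 4055.6 - 5235.8 = -1180.2
Services balance = 1154.0 - 2811.4 = -1657.4
Trade balance (goods + services) = -1180.2 + (-1657.4) = -2837.6
Net primary income = 78.8
Net secondary income = -197.3
Current account = -2837.6 + 78.8 + (-197.3) = -2956.1
Financial account = -(-2956.1) = 2956.1

2956.1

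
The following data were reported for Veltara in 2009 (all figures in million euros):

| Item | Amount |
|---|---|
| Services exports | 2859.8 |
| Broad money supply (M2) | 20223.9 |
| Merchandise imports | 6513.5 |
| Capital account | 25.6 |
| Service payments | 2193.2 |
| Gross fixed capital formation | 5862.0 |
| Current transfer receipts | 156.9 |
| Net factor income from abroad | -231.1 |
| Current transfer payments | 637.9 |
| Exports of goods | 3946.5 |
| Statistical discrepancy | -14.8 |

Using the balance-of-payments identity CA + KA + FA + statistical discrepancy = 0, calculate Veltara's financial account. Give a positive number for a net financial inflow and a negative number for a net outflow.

2601.7

Goods balance = 3946.5 - 6513.5 = -2567.0
Services balance = 2859.8 - 2193.2 = 666.6
Trade balance (goods + services) = -2567.0 + 666.6 = -1900.4
Net primary income = -231.1
Net secondary income = 156.9 - 637.9 = -481.0
Current account = -1900.4 + (-231.1) + (-481.0) = -2612.5
Financial account = -(-2612.5 + 25.6 + (-14.8)) = 2601.7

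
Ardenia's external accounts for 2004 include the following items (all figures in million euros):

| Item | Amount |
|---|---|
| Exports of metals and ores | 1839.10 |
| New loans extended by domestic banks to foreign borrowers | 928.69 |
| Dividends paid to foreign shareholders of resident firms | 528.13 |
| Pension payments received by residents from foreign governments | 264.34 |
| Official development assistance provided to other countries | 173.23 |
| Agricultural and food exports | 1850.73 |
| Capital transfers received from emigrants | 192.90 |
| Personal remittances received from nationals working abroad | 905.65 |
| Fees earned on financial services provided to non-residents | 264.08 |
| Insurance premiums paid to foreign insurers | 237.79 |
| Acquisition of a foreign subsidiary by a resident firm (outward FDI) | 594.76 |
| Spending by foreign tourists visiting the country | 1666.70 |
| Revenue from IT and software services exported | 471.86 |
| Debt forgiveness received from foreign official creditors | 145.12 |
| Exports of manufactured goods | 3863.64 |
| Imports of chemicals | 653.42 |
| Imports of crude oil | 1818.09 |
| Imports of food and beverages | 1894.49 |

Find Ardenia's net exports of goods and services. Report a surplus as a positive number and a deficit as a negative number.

5352.32

Goods: 3863.64 + 1839.10 + 1850.73 - 653.42 - 1818.09 - 1894.49 = 3187.47
Services: -237.79 + 471.86 + 264.08 + 1666.70 = 2164.85
Trade balance = 3187.47 + 2164.85 = 5352.32
(Excluded from the trade balance — financial account: new loans extended by domestic banks to foreign borrowers 928.69, acquisition of a foreign subsidiary by a resident firm (outward FDI) 594.76; primary income: dividends paid to foreign shareholders of resident firms 528.13; secondary income: pension payments received by residents from foreign governments 264.34, official development assistance provided to other countries 173.23, personal remittances received from nationals working abroad 905.65; capital account: capital transfers received from emigrants 192.90, debt forgiveness received from foreign official creditors 145.12.)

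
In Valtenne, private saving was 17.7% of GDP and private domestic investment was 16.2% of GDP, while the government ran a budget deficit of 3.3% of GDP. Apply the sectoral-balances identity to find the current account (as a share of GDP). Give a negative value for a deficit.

-1.8

By the sectoral-balances identity, CA = (S_private - I) + (T - G).
Private balance = 17.7 - 16.2 = 1.5
Government balance (T - G) = -3.3
CA = 1.5 + (-3.3) = -1.8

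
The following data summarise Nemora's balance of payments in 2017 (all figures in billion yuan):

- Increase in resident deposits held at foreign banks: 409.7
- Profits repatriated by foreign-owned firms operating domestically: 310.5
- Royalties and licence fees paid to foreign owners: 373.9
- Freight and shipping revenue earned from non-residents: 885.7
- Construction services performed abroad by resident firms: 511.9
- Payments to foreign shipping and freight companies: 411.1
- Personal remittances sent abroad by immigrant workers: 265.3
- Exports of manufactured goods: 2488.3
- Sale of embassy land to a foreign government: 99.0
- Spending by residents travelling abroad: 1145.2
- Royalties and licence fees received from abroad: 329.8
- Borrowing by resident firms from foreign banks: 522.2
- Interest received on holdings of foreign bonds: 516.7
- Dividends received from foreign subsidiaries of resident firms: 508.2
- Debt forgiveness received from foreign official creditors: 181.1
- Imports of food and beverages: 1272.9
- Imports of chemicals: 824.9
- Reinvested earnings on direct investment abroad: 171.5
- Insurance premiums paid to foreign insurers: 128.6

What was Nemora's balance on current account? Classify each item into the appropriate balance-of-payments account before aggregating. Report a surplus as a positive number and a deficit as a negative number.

Goods: -824.9 - 1272.9 + 2488.3 = 390.5
Services: -373.9 + 329.8 - 1145.2 + 885.7 + 511.9 - 411.1 - 128.6 = -331.4
Primary income: 516.7 + 171.5 - 310.5 + 508.2 = 885.9
Secondary income: -265.3
Current account = 390.5 + (-331.4) + 885.9 + (-265.3) = 679.7
(Excluded from the current account — financial account: increase in resident deposits held at foreign banks 409.7, borrowing by resident firms from foreign banks 522.2; capital account: sale of embassy land to a foreign government 99.0, debt forgiveness received from foreign official creditors 181.1.)

679.7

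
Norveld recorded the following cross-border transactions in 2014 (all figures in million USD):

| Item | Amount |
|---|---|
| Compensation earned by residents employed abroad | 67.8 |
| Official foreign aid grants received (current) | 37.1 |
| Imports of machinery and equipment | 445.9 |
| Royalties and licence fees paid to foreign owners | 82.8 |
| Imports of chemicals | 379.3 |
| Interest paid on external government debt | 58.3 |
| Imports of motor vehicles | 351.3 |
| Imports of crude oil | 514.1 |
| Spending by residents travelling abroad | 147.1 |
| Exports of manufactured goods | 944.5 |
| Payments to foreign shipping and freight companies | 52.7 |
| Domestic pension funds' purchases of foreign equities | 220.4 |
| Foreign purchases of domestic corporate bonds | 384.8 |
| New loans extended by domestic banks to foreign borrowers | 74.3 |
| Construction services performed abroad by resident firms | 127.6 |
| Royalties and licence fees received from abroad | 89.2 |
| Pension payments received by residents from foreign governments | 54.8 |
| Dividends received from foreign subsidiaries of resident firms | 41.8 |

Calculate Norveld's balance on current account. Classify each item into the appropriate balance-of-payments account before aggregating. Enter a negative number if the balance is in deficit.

-668.7

Goods: -514.1 - 445.9 - 351.3 + 944.5 - 379.3 = -746.1
Services: 89.2 - 52.7 - 147.1 + 127.6 - 82.8 = -65.8
Primary income: -58.3 + 67.8 + 41.8 = 51.3
Secondary income: 37.1 + 54.8 = 91.9
Current account = (-746.1) + (-65.8) + 51.3 + 91.9 = -668.7
(Excluded from the current account — financial account: domestic pension funds' purchases of foreign equities 220.4, foreign purchases of domestic corporate bonds 384.8, new loans extended by domestic banks to foreign borrowers 74.3.)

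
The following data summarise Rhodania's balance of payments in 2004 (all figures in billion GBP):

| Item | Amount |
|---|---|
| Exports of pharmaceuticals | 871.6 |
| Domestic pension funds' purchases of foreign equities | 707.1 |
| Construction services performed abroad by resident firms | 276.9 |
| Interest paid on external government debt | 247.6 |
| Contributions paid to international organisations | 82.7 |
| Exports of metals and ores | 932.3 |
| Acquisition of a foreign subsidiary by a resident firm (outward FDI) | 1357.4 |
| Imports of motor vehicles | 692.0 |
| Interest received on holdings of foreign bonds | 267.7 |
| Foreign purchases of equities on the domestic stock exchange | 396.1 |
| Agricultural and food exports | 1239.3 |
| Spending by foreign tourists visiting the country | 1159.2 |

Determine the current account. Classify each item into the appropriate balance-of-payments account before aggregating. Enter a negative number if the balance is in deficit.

3724.7

Goods: 932.3 + 1239.3 - 692.0 + 871.6 = 2351.2
Services: 276.9 + 1159.2 = 1436.1
Primary income: 267.7 - 247.6 = 20.1
Secondary income: -82.7
Current account = 2351.2 + 1436.1 + 20.1 + (-82.7) = 3724.7
(Excluded from the current account — financial account: domestic pension funds' purchases of foreign equities 707.1, acquisition of a foreign subsidiary by a resident firm (outward FDI) 1357.4, foreign purchases of equities on the domestic stock exchange 396.1.)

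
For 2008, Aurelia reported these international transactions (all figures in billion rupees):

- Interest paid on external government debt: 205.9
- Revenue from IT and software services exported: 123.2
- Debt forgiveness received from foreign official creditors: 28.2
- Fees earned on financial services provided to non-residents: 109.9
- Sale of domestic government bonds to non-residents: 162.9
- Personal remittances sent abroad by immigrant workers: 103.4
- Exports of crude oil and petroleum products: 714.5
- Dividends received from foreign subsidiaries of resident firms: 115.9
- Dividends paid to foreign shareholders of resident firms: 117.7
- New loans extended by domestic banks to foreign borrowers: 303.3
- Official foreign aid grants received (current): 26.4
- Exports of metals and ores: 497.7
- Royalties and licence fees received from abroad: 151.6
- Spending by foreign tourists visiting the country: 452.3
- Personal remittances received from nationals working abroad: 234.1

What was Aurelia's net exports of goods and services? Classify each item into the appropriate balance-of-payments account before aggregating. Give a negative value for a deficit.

Goods: 714.5 + 497.7 = 1212.2
Services: 151.6 + 452.3 + 109.9 + 123.2 = 837.0
Trade balance = 1212.2 + 837.0 = 2049.2
(Excluded from the trade balance — primary income: interest paid on external government debt 205.9, dividends received from foreign subsidiaries of resident firms 115.9, dividends paid to foreign shareholders of resident firms 117.7; capital account: debt forgiveness received from foreign official creditors 28.2; financial account: sale of domestic government bonds to non-residents 162.9, new loans extended by domestic banks to foreign borrowers 303.3; secondary income: personal remittances sent abroad by immigrant workers 103.4, official foreign aid grants received (current) 26.4, personal remittances received from nationals working abroad 234.1.)

2049.2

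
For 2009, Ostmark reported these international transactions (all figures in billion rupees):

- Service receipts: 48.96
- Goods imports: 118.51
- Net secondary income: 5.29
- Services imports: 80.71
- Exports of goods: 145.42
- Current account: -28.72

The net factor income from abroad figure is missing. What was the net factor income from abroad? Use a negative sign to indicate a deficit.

Current account = goods balance + services balance + net primary income + net secondary income
Sum of the known components = 0.45
Net factor income from abroad = CA - (known components) = -28.72 - 0.45 = -29.17

-29.17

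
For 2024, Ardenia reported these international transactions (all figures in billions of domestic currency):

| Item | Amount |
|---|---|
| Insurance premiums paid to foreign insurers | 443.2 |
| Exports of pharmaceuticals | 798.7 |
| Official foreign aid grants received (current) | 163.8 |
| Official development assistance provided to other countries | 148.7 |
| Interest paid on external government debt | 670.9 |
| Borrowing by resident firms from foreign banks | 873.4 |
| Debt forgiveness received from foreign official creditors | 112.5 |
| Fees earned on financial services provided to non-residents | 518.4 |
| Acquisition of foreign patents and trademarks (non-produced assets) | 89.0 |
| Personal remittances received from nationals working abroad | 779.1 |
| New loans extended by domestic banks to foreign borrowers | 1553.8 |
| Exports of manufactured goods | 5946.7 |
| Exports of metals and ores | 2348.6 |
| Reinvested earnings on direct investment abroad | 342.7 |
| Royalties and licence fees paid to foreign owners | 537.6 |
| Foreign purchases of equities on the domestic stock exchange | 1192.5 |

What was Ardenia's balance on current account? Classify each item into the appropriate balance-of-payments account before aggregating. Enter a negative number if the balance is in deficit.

Goods: 5946.7 + 798.7 + 2348.6 = 9094.0
Services: 518.4 - 537.6 - 443.2 = -462.4
Primary income: -670.9 + 342.7 = -328.2
Secondary income: -148.7 + 779.1 + 163.8 = 794.2
Current account = 9094.0 + (-462.4) + (-328.2) + 794.2 = 9097.6
(Excluded from the current account — financial account: borrowing by resident firms from foreign banks 873.4, new loans extended by domestic banks to foreign borrowers 1553.8, foreign purchases of equities on the domestic stock exchange 1192.5; capital account: debt forgiveness received from foreign official creditors 112.5, acquisition of foreign patents and trademarks (non-produced assets) 89.0.)

9097.6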